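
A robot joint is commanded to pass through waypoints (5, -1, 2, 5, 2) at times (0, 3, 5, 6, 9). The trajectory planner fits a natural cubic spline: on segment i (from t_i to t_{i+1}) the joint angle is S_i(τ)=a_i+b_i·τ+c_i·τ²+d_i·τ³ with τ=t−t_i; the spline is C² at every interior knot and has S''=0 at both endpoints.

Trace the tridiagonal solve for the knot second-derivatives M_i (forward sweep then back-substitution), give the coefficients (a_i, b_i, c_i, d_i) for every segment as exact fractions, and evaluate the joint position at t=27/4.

Δ: Δ0=-2, Δ1=3/2, Δ2=3, Δ3=-1
row 1: diag=10, rhs=21; c'=1/5, d'=21/10
row 2: denom=6−2·1/5=28/5; d'=(9−2·21/10)/(28/5)=6/7
row 3: denom=8−1·5/28=219/28; d'=(-24−1·6/7)/(219/28)=-232/73
back: M3=-232/73
back: M2=6/7−5/28·-232/73=104/73
back: M1=21/10−1/5·104/73=265/146
M: M0=0, M1=265/146, M2=104/73, M3=-232/73, M4=0
seg 0: a=5, c=M0/2=0, d=(M1−M0)/(6·3)=265/2628, b=Δ0−h0·(2M0+M1)/6=-849/292
seg 1: a=-1, c=M1/2=265/292, d=(M2−M1)/(6·2)=-19/584, b=Δ1−h1·(2M1+M2)/6=-27/146
seg 2: a=2, c=M2/2=52/73, d=(M3−M2)/(6·1)=-56/73, b=Δ2−h2·(2M2+M3)/6=223/73
seg 3: a=5, c=M3/2=-116/73, d=(M4−M3)/(6·3)=116/657, b=Δ3−h3·(2M3+M4)/6=159/73
t_q=27/4 → seg 3, τ=3/4; S=5+159/73·τ+-116/73·τ²+116/657·τ³=6791/1168

  seg 0: a=5 b=-849/292 c=0 d=265/2628
  seg 1: a=-1 b=-27/146 c=265/292 d=-19/584
  seg 2: a=2 b=223/73 c=52/73 d=-56/73
  seg 3: a=5 b=159/73 c=-116/73 d=116/657
S(27/4) = 6791/1168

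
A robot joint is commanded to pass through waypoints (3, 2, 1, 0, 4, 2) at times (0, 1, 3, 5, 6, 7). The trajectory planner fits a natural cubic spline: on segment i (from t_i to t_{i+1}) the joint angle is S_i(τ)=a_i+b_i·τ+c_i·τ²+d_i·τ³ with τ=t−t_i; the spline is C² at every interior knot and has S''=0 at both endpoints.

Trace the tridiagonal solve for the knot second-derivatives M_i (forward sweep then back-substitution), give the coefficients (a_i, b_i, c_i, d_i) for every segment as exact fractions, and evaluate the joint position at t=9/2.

Δ: Δ0=-1, Δ1=-1/2, Δ2=-1/2, Δ3=4, Δ4=-2
row 1: diag=6, rhs=3; c'=1/3, d'=1/2
row 2: denom=8−2·1/3=22/3; d'=(0−2·1/2)/(22/3)=-3/22
row 3: denom=6−2·3/11=60/11; d'=(27−2·-3/22)/(60/11)=5
row 4: denom=4−1·11/60=229/60; d'=(-36−1·5)/(229/60)=-2460/229
back: M4=-2460/229
back: M3=5−11/60·-2460/229=1596/229
back: M2=-3/22−3/11·1596/229=-933/458
back: M1=1/2−1/3·-933/458=270/229
M: M0=0, M1=270/229, M2=-933/458, M3=1596/229, M4=-2460/229, M5=0
seg 0: a=3, c=M0/2=0, d=(M1−M0)/(6·1)=45/229, b=Δ0−h0·(2M0+M1)/6=-274/229
seg 1: a=2, c=M1/2=135/229, d=(M2−M1)/(6·2)=-491/1832, b=Δ1−h1·(2M1+M2)/6=-139/229
seg 2: a=1, c=M2/2=-933/916, d=(M3−M2)/(6·2)=1375/1832, b=Δ2−h2·(2M2+M3)/6=-671/458
seg 3: a=0, c=M3/2=798/229, d=(M4−M3)/(6·1)=-676/229, b=Δ3−h3·(2M3+M4)/6=794/229
seg 4: a=4, c=M4/2=-1230/229, d=(M5−M4)/(6·1)=410/229, b=Δ4−h4·(2M4+M5)/6=362/229
t_q=9/2 → seg 2, τ=3/2; S=1+-671/458·τ+-933/916·τ²+1375/1832·τ³=-14015/14656

  seg 0: a=3 b=-274/229 c=0 d=45/229
  seg 1: a=2 b=-139/229 c=135/229 d=-491/1832
  seg 2: a=1 b=-671/458 c=-933/916 d=1375/1832
  seg 3: a=0 b=794/229 c=798/229 d=-676/229
  seg 4: a=4 b=362/229 c=-1230/229 d=410/229
S(9/2) = -14015/14656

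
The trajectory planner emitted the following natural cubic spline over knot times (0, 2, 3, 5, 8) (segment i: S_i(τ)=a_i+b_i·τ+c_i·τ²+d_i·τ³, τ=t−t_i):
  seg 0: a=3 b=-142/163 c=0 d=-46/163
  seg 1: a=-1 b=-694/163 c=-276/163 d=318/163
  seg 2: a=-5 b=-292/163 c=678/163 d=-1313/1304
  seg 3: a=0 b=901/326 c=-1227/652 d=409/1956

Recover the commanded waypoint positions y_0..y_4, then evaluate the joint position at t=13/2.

y_0=3 y_1=-1 y_2=-5 y_3=0 y_4=-3
S(13/2) = 3219/5216

y_0 = S_0(0) = a_0 = 3
y_1 = S_1(0) = a_1 = -1
y_2 = S_2(0) = a_2 = -5
y_3 = S_3(0) = a_3 = 0
y_4 = S_3(3) = -3
t_q=13/2 is in segment 3 (τ=3/2); S_3(τ)=3219/5216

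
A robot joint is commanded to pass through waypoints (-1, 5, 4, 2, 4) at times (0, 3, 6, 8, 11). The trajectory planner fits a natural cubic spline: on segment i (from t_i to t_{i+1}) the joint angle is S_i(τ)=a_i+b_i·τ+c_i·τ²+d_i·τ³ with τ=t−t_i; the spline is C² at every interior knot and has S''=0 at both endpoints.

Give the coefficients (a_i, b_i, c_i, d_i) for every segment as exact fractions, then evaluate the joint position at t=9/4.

  seg 0: a=-1 b=451/177 c=0 d=-97/1593
  seg 1: a=5 b=160/177 c=-97/177 d=8/177
  seg 2: a=4 b=-206/177 c=-25/177 d=79/708
  seg 3: a=2 b=-23/59 c=187/354 d=-187/3186
S(9/4) = 15253/3776

Δ: Δ0=2, Δ1=-1/3, Δ2=-1, Δ3=2/3
row 1: diag=12, rhs=-14; c'=1/4, d'=-7/6
row 2: denom=10−3·1/4=37/4; d'=(-4−3·-7/6)/(37/4)=-2/37
row 3: denom=10−2·8/37=354/37; d'=(10−2·-2/37)/(354/37)=187/177
back: M3=187/177
back: M2=-2/37−8/37·187/177=-50/177
back: M1=-7/6−1/4·-50/177=-194/177
M: M0=0, M1=-194/177, M2=-50/177, M3=187/177, M4=0
seg 0: a=-1, c=M0/2=0, d=(M1−M0)/(6·3)=-97/1593, b=Δ0−h0·(2M0+M1)/6=451/177
seg 1: a=5, c=M1/2=-97/177, d=(M2−M1)/(6·3)=8/177, b=Δ1−h1·(2M1+M2)/6=160/177
seg 2: a=4, c=M2/2=-25/177, d=(M3−M2)/(6·2)=79/708, b=Δ2−h2·(2M2+M3)/6=-206/177
seg 3: a=2, c=M3/2=187/354, d=(M4−M3)/(6·3)=-187/3186, b=Δ3−h3·(2M3+M4)/6=-23/59
t_q=9/4 → seg 0, τ=9/4; S=-1+451/177·τ+0·τ²+-97/1593·τ³=15253/3776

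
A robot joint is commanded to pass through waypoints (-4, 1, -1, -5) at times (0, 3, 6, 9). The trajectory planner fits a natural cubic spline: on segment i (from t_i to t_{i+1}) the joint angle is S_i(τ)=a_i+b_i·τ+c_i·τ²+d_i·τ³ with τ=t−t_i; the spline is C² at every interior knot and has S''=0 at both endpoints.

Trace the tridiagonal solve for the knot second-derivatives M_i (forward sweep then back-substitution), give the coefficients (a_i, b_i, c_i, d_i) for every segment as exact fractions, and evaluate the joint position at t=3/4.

  seg 0: a=-4 b=101/45 c=0 d=-26/405
  seg 1: a=1 b=23/45 c=-26/45 d=5/81
  seg 2: a=-1 b=-58/45 c=-1/45 d=1/405
S(3/4) = -75/32

Δ: Δ0=5/3, Δ1=-2/3, Δ2=-4/3
row 1: diag=12, rhs=-14; c'=1/4, d'=-7/6
row 2: denom=12−3·1/4=45/4; d'=(-4−3·-7/6)/(45/4)=-2/45
back: M2=-2/45
back: M1=-7/6−1/4·-2/45=-52/45
M: M0=0, M1=-52/45, M2=-2/45, M3=0
seg 0: a=-4, c=M0/2=0, d=(M1−M0)/(6·3)=-26/405, b=Δ0−h0·(2M0+M1)/6=101/45
seg 1: a=1, c=M1/2=-26/45, d=(M2−M1)/(6·3)=5/81, b=Δ1−h1·(2M1+M2)/6=23/45
seg 2: a=-1, c=M2/2=-1/45, d=(M3−M2)/(6·3)=1/405, b=Δ2−h2·(2M2+M3)/6=-58/45
t_q=3/4 → seg 0, τ=3/4; S=-4+101/45·τ+0·τ²+-26/405·τ³=-75/32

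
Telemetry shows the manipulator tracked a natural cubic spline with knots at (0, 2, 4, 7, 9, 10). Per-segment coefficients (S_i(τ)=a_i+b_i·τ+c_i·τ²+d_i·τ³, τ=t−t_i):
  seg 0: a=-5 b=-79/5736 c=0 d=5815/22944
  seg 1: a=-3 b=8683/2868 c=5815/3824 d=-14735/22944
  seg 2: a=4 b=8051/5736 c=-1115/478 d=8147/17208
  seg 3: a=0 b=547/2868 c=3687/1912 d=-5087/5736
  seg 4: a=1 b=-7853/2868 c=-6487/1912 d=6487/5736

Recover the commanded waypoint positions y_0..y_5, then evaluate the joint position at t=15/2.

y_0=-5 y_1=-3 y_2=4 y_3=0 y_4=1 y_5=-4
S(15/2) = 7137/15296

y_0 = S_0(0) = a_0 = -5
y_1 = S_1(0) = a_1 = -3
y_2 = S_2(0) = a_2 = 4
y_3 = S_3(0) = a_3 = 0
y_4 = S_4(0) = a_4 = 1
y_5 = S_4(1) = -4
t_q=15/2 is in segment 3 (τ=1/2); S_3(τ)=7137/15296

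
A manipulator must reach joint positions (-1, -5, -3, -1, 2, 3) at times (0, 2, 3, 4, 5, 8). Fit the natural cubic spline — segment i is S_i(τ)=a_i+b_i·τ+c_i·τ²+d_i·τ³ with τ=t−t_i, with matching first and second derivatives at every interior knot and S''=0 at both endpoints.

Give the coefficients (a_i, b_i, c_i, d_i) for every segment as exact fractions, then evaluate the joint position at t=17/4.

Δ: Δ0=-2, Δ1=2, Δ2=2, Δ3=3, Δ4=1/3
row 1: diag=6, rhs=24; c'=1/6, d'=4
row 2: denom=4−1·1/6=23/6; d'=(0−1·4)/(23/6)=-24/23
row 3: denom=4−1·6/23=86/23; d'=(6−1·-24/23)/(86/23)=81/43
row 4: denom=8−1·23/86=665/86; d'=(-16−1·81/43)/(665/86)=-1538/665
back: M4=-1538/665
back: M3=81/43−23/86·-1538/665=1664/665
back: M2=-24/23−6/23·1664/665=-1128/665
back: M1=4−1/6·-1128/665=2848/665
M: M0=0, M1=2848/665, M2=-1128/665, M3=1664/665, M4=-1538/665, M5=0
seg 0: a=-1, c=M0/2=0, d=(M1−M0)/(6·2)=712/1995, b=Δ0−h0·(2M0+M1)/6=-6838/1995
seg 1: a=-5, c=M1/2=1424/665, d=(M2−M1)/(6·1)=-284/285, b=Δ1−h1·(2M1+M2)/6=1706/1995
seg 2: a=-3, c=M2/2=-564/665, d=(M3−M2)/(6·1)=1396/1995, b=Δ2−h2·(2M2+M3)/6=4286/1995
seg 3: a=-1, c=M3/2=832/665, d=(M4−M3)/(6·1)=-1601/1995, b=Δ3−h3·(2M3+M4)/6=1018/399
seg 4: a=2, c=M4/2=-769/665, d=(M5−M4)/(6·3)=769/5985, b=Δ4−h4·(2M4+M5)/6=5279/1995
t_q=17/4 → seg 3, τ=1/4; S=-1+1018/399·τ+832/665·τ²+-1601/1995·τ³=-12619/42560

  seg 0: a=-1 b=-6838/1995 c=0 d=712/1995
  seg 1: a=-5 b=1706/1995 c=1424/665 d=-284/285
  seg 2: a=-3 b=4286/1995 c=-564/665 d=1396/1995
  seg 3: a=-1 b=1018/399 c=832/665 d=-1601/1995
  seg 4: a=2 b=5279/1995 c=-769/665 d=769/5985
S(17/4) = -12619/42560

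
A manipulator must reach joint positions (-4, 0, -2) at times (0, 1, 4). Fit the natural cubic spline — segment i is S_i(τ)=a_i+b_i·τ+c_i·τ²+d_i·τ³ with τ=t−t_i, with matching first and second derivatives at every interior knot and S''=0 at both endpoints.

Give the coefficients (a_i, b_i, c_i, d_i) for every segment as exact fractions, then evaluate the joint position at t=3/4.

Δ: Δ0=4, Δ1=-2/3
row 1: diag=8, rhs=-28; c'=3/8, d'=-7/2
back: M1=-7/2
M: M0=0, M1=-7/2, M2=0
seg 0: a=-4, c=M0/2=0, d=(M1−M0)/(6·1)=-7/12, b=Δ0−h0·(2M0+M1)/6=55/12
seg 1: a=0, c=M1/2=-7/4, d=(M2−M1)/(6·3)=7/36, b=Δ1−h1·(2M1+M2)/6=17/6
t_q=3/4 → seg 0, τ=3/4; S=-4+55/12·τ+0·τ²+-7/12·τ³=-207/256

  seg 0: a=-4 b=55/12 c=0 d=-7/12
  seg 1: a=0 b=17/6 c=-7/4 d=7/36
S(3/4) = -207/256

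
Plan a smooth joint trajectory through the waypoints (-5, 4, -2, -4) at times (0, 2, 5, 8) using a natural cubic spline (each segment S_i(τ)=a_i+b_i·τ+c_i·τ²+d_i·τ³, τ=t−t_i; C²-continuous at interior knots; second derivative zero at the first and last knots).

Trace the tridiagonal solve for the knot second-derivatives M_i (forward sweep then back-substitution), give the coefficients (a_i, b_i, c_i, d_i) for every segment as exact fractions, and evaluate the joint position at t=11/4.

  seg 0: a=-5 b=1327/222 c=0 d=-41/111
  seg 1: a=4 b=343/222 c=-82/37 d=689/1998
  seg 2: a=-2 b=-271/111 c=197/222 d=-197/1998
S(11/4) = 19217/4736

Δ: Δ0=9/2, Δ1=-2, Δ2=-2/3
row 1: diag=10, rhs=-39; c'=3/10, d'=-39/10
row 2: denom=12−3·3/10=111/10; d'=(8−3·-39/10)/(111/10)=197/111
back: M2=197/111
back: M1=-39/10−3/10·197/111=-164/37
M: M0=0, M1=-164/37, M2=197/111, M3=0
seg 0: a=-5, c=M0/2=0, d=(M1−M0)/(6·2)=-41/111, b=Δ0−h0·(2M0+M1)/6=1327/222
seg 1: a=4, c=M1/2=-82/37, d=(M2−M1)/(6·3)=689/1998, b=Δ1−h1·(2M1+M2)/6=343/222
seg 2: a=-2, c=M2/2=197/222, d=(M3−M2)/(6·3)=-197/1998, b=Δ2−h2·(2M2+M3)/6=-271/111
t_q=11/4 → seg 1, τ=3/4; S=4+343/222·τ+-82/37·τ²+689/1998·τ³=19217/4736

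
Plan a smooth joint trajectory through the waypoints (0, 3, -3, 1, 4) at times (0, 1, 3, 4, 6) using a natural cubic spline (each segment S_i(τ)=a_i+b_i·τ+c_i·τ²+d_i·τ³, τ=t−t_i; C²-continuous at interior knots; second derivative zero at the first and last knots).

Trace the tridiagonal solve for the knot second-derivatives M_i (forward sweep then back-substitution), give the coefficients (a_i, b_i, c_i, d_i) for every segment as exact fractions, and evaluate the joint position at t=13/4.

  seg 0: a=0 b=857/186 c=0 d=-299/186
  seg 1: a=3 b=-20/93 c=-299/62 d=319/186
  seg 2: a=-3 b=100/93 c=339/62 d=-473/186
  seg 3: a=1 b=815/186 c=-67/31 d=67/186
S(13/4) = -9639/3968

Δ: Δ0=3, Δ1=-3, Δ2=4, Δ3=3/2
row 1: diag=6, rhs=-36; c'=1/3, d'=-6
row 2: denom=6−2·1/3=16/3; d'=(42−2·-6)/(16/3)=81/8
row 3: denom=6−1·3/16=93/16; d'=(-15−1·81/8)/(93/16)=-134/31
back: M3=-134/31
back: M2=81/8−3/16·-134/31=339/31
back: M1=-6−1/3·339/31=-299/31
M: M0=0, M1=-299/31, M2=339/31, M3=-134/31, M4=0
seg 0: a=0, c=M0/2=0, d=(M1−M0)/(6·1)=-299/186, b=Δ0−h0·(2M0+M1)/6=857/186
seg 1: a=3, c=M1/2=-299/62, d=(M2−M1)/(6·2)=319/186, b=Δ1−h1·(2M1+M2)/6=-20/93
seg 2: a=-3, c=M2/2=339/62, d=(M3−M2)/(6·1)=-473/186, b=Δ2−h2·(2M2+M3)/6=100/93
seg 3: a=1, c=M3/2=-67/31, d=(M4−M3)/(6·2)=67/186, b=Δ3−h3·(2M3+M4)/6=815/186
t_q=13/4 → seg 2, τ=1/4; S=-3+100/93·τ+339/62·τ²+-473/186·τ³=-9639/3968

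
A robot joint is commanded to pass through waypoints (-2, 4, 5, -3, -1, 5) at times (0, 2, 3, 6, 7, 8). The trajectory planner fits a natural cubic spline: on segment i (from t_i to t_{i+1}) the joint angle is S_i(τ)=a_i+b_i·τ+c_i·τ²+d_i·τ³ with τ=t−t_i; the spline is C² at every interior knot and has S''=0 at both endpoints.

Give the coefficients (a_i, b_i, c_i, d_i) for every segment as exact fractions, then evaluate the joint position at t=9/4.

Δ: Δ0=3, Δ1=1, Δ2=-8/3, Δ3=2, Δ4=6
row 1: diag=6, rhs=-12; c'=1/6, d'=-2
row 2: denom=8−1·1/6=47/6; d'=(-22−1·-2)/(47/6)=-120/47
row 3: denom=8−3·18/47=322/47; d'=(28−3·-120/47)/(322/47)=838/161
row 4: denom=4−1·47/322=1241/322; d'=(24−1·838/161)/(1241/322)=356/73
back: M4=356/73
back: M3=838/161−47/322·356/73=328/73
back: M2=-120/47−18/47·328/73=-312/73
back: M1=-2−1/6·-312/73=-94/73
M: M0=0, M1=-94/73, M2=-312/73, M3=328/73, M4=356/73, M5=0
seg 0: a=-2, c=M0/2=0, d=(M1−M0)/(6·2)=-47/438, b=Δ0−h0·(2M0+M1)/6=751/219
seg 1: a=4, c=M1/2=-47/73, d=(M2−M1)/(6·1)=-109/219, b=Δ1−h1·(2M1+M2)/6=469/219
seg 2: a=5, c=M2/2=-156/73, d=(M3−M2)/(6·3)=320/657, b=Δ2−h2·(2M2+M3)/6=-140/219
seg 3: a=-3, c=M3/2=164/73, d=(M4−M3)/(6·1)=14/219, b=Δ3−h3·(2M3+M4)/6=-68/219
seg 4: a=-1, c=M4/2=178/73, d=(M5−M4)/(6·1)=-178/219, b=Δ4−h4·(2M4+M5)/6=958/219
t_q=9/4 → seg 1, τ=1/4; S=4+469/219·τ+-47/73·τ²+-109/219·τ³=20965/4672

  seg 0: a=-2 b=751/219 c=0 d=-47/438
  seg 1: a=4 b=469/219 c=-47/73 d=-109/219
  seg 2: a=5 b=-140/219 c=-156/73 d=320/657
  seg 3: a=-3 b=-68/219 c=164/73 d=14/219
  seg 4: a=-1 b=958/219 c=178/73 d=-178/219
S(9/4) = 20965/4672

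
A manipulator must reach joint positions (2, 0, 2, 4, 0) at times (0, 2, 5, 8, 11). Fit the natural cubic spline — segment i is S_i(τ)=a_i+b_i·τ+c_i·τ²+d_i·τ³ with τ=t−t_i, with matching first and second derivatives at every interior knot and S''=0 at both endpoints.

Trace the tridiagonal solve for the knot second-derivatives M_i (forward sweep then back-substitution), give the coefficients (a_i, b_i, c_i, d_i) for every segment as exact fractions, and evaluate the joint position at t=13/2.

Δ: Δ0=-1, Δ1=2/3, Δ2=2/3, Δ3=-4/3
row 1: diag=10, rhs=10; c'=3/10, d'=1
row 2: denom=12−3·3/10=111/10; d'=(0−3·1)/(111/10)=-10/37
row 3: denom=12−3·10/37=414/37; d'=(-12−3·-10/37)/(414/37)=-1
back: M3=-1
back: M2=-10/37−10/37·-1=0
back: M1=1−3/10·0=1
M: M0=0, M1=1, M2=0, M3=-1, M4=0
seg 0: a=2, c=M0/2=0, d=(M1−M0)/(6·2)=1/12, b=Δ0−h0·(2M0+M1)/6=-4/3
seg 1: a=0, c=M1/2=1/2, d=(M2−M1)/(6·3)=-1/18, b=Δ1−h1·(2M1+M2)/6=-1/3
seg 2: a=2, c=M2/2=0, d=(M3−M2)/(6·3)=-1/18, b=Δ2−h2·(2M2+M3)/6=7/6
seg 3: a=4, c=M3/2=-1/2, d=(M4−M3)/(6·3)=1/18, b=Δ3−h3·(2M3+M4)/6=-1/3
t_q=13/2 → seg 2, τ=3/2; S=2+7/6·τ+0·τ²+-1/18·τ³=57/16

  seg 0: a=2 b=-4/3 c=0 d=1/12
  seg 1: a=0 b=-1/3 c=1/2 d=-1/18
  seg 2: a=2 b=7/6 c=0 d=-1/18
  seg 3: a=4 b=-1/3 c=-1/2 d=1/18
S(13/2) = 57/16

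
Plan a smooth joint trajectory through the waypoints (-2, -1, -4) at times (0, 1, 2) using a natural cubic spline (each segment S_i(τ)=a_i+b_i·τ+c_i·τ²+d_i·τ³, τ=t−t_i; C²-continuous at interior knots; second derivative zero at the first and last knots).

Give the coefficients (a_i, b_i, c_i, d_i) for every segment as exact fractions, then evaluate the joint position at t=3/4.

  seg 0: a=-2 b=2 c=0 d=-1
  seg 1: a=-1 b=-1 c=-3 d=1
S(3/4) = -59/64

Δ: Δ0=1, Δ1=-3
row 1: diag=4, rhs=-24; c'=1/4, d'=-6
back: M1=-6
M: M0=0, M1=-6, M2=0
seg 0: a=-2, c=M0/2=0, d=(M1−M0)/(6·1)=-1, b=Δ0−h0·(2M0+M1)/6=2
seg 1: a=-1, c=M1/2=-3, d=(M2−M1)/(6·1)=1, b=Δ1−h1·(2M1+M2)/6=-1
t_q=3/4 → seg 0, τ=3/4; S=-2+2·τ+0·τ²+-1·τ³=-59/64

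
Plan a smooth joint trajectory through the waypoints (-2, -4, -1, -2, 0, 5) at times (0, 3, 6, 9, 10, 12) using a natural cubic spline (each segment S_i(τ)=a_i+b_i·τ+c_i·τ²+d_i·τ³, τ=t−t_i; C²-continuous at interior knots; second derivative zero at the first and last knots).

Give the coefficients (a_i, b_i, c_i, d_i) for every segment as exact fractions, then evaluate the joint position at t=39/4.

Δ: Δ0=-2/3, Δ1=1, Δ2=-1/3, Δ3=2, Δ4=5/2
row 1: diag=12, rhs=10; c'=1/4, d'=5/6
row 2: denom=12−3·1/4=45/4; d'=(-8−3·5/6)/(45/4)=-14/15
row 3: denom=8−3·4/15=36/5; d'=(14−3·-14/15)/(36/5)=7/3
row 4: denom=6−1·5/36=211/36; d'=(3−1·7/3)/(211/36)=24/211
back: M4=24/211
back: M3=7/3−5/36·24/211=489/211
back: M2=-14/15−4/15·489/211=-982/633
back: M1=5/6−1/4·-982/633=773/633
M: M0=0, M1=773/633, M2=-982/633, M3=489/211, M4=24/211, M5=0
seg 0: a=-2, c=M0/2=0, d=(M1−M0)/(6·3)=773/11394, b=Δ0−h0·(2M0+M1)/6=-539/422
seg 1: a=-4, c=M1/2=773/1266, d=(M2−M1)/(6·3)=-65/422, b=Δ1−h1·(2M1+M2)/6=117/211
seg 2: a=-1, c=M2/2=-491/633, d=(M3−M2)/(6·3)=2449/11394, b=Δ2−h2·(2M2+M3)/6=25/422
seg 3: a=-2, c=M3/2=489/422, d=(M4−M3)/(6·1)=-155/422, b=Δ3−h3·(2M3+M4)/6=255/211
seg 4: a=0, c=M4/2=12/211, d=(M5−M4)/(6·2)=-2/211, b=Δ4−h4·(2M4+M5)/6=1023/422
t_q=39/4 → seg 3, τ=3/4; S=-2+255/211·τ+489/422·τ²+-155/422·τ³=-16117/27008

  seg 0: a=-2 b=-539/422 c=0 d=773/11394
  seg 1: a=-4 b=117/211 c=773/1266 d=-65/422
  seg 2: a=-1 b=25/422 c=-491/633 d=2449/11394
  seg 3: a=-2 b=255/211 c=489/422 d=-155/422
  seg 4: a=0 b=1023/422 c=12/211 d=-2/211
S(39/4) = -16117/27008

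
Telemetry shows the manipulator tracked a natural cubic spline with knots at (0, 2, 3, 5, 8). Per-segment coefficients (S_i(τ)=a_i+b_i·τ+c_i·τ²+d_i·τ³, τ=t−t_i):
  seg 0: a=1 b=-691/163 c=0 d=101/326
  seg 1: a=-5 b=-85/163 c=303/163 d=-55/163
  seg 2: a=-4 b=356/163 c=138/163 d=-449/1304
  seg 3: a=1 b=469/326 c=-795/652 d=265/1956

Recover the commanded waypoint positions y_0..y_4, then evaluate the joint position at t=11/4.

y_0 = S_0(0) = a_0 = 1
y_1 = S_1(0) = a_1 = -5
y_2 = S_2(0) = a_2 = -4
y_3 = S_3(0) = a_3 = 1
y_4 = S_3(3) = -2
t_q=11/4 is in segment 1 (τ=3/4); S_1(τ)=-46817/10432

y_0=1 y_1=-5 y_2=-4 y_3=1 y_4=-2
S(11/4) = -46817/10432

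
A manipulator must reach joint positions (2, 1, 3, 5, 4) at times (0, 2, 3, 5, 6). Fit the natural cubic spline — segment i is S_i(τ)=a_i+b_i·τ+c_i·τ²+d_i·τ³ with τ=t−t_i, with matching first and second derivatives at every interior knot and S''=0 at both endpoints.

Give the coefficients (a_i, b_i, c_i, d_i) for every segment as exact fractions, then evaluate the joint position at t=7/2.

  seg 0: a=2 b=-257/186 c=0 d=41/186
  seg 1: a=1 b=235/186 c=41/31 d=-109/186
  seg 2: a=3 b=200/93 c=-27/62 d=-13/186
  seg 3: a=5 b=-40/93 c=-53/62 d=53/186
S(7/2) = 1963/496

Δ: Δ0=-1/2, Δ1=2, Δ2=1, Δ3=-1
row 1: diag=6, rhs=15; c'=1/6, d'=5/2
row 2: denom=6−1·1/6=35/6; d'=(-6−1·5/2)/(35/6)=-51/35
row 3: denom=6−2·12/35=186/35; d'=(-12−2·-51/35)/(186/35)=-53/31
back: M3=-53/31
back: M2=-51/35−12/35·-53/31=-27/31
back: M1=5/2−1/6·-27/31=82/31
M: M0=0, M1=82/31, M2=-27/31, M3=-53/31, M4=0
seg 0: a=2, c=M0/2=0, d=(M1−M0)/(6·2)=41/186, b=Δ0−h0·(2M0+M1)/6=-257/186
seg 1: a=1, c=M1/2=41/31, d=(M2−M1)/(6·1)=-109/186, b=Δ1−h1·(2M1+M2)/6=235/186
seg 2: a=3, c=M2/2=-27/62, d=(M3−M2)/(6·2)=-13/186, b=Δ2−h2·(2M2+M3)/6=200/93
seg 3: a=5, c=M3/2=-53/62, d=(M4−M3)/(6·1)=53/186, b=Δ3−h3·(2M3+M4)/6=-40/93
t_q=7/2 → seg 2, τ=1/2; S=3+200/93·τ+-27/62·τ²+-13/186·τ³=1963/496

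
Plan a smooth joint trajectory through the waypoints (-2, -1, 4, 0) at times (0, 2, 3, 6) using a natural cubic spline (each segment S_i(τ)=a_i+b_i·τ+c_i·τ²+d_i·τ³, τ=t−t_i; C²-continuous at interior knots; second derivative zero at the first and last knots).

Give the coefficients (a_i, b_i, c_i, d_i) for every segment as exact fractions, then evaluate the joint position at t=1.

  seg 0: a=-2 b=-367/282 c=0 d=127/282
  seg 1: a=-1 b=1157/282 c=127/47 d=-509/282
  seg 2: a=4 b=577/141 c=-255/94 d=85/282
S(1) = -134/47

Δ: Δ0=1/2, Δ1=5, Δ2=-4/3
row 1: diag=6, rhs=27; c'=1/6, d'=9/2
row 2: denom=8−1·1/6=47/6; d'=(-38−1·9/2)/(47/6)=-255/47
back: M2=-255/47
back: M1=9/2−1/6·-255/47=254/47
M: M0=0, M1=254/47, M2=-255/47, M3=0
seg 0: a=-2, c=M0/2=0, d=(M1−M0)/(6·2)=127/282, b=Δ0−h0·(2M0+M1)/6=-367/282
seg 1: a=-1, c=M1/2=127/47, d=(M2−M1)/(6·1)=-509/282, b=Δ1−h1·(2M1+M2)/6=1157/282
seg 2: a=4, c=M2/2=-255/94, d=(M3−M2)/(6·3)=85/282, b=Δ2−h2·(2M2+M3)/6=577/141
t_q=1 → seg 0, τ=1; S=-2+-367/282·τ+0·τ²+127/282·τ³=-134/47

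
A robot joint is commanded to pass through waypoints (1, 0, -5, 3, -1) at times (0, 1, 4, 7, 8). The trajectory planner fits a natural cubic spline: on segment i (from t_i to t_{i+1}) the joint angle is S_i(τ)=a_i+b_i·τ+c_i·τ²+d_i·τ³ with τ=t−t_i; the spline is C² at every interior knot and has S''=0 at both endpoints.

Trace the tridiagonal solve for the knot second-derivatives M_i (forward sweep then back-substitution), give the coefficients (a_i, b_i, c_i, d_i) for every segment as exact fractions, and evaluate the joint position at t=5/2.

Δ: Δ0=-1, Δ1=-5/3, Δ2=8/3, Δ3=-4
row 1: diag=8, rhs=-4; c'=3/8, d'=-1/2
row 2: denom=12−3·3/8=87/8; d'=(26−3·-1/2)/(87/8)=220/87
row 3: denom=8−3·8/29=208/29; d'=(-40−3·220/87)/(208/29)=-345/52
back: M3=-345/52
back: M2=220/87−8/29·-345/52=170/39
back: M1=-1/2−3/8·170/39=-111/52
M: M0=0, M1=-111/52, M2=170/39, M3=-345/52, M4=0
seg 0: a=1, c=M0/2=0, d=(M1−M0)/(6·1)=-37/104, b=Δ0−h0·(2M0+M1)/6=-67/104
seg 1: a=0, c=M1/2=-111/104, d=(M2−M1)/(6·3)=1013/2808, b=Δ1−h1·(2M1+M2)/6=-89/52
seg 2: a=-5, c=M2/2=85/39, d=(M3−M2)/(6·3)=-1715/2808, b=Δ2−h2·(2M2+M3)/6=13/8
seg 3: a=3, c=M3/2=-345/104, d=(M4−M3)/(6·1)=115/104, b=Δ3−h3·(2M3+M4)/6=-93/52
t_q=5/2 → seg 1, τ=3/2; S=0+-89/52·τ+-111/104·τ²+1013/2808·τ³=-3121/832

  seg 0: a=1 b=-67/104 c=0 d=-37/104
  seg 1: a=0 b=-89/52 c=-111/104 d=1013/2808
  seg 2: a=-5 b=13/8 c=85/39 d=-1715/2808
  seg 3: a=3 b=-93/52 c=-345/104 d=115/104
S(5/2) = -3121/832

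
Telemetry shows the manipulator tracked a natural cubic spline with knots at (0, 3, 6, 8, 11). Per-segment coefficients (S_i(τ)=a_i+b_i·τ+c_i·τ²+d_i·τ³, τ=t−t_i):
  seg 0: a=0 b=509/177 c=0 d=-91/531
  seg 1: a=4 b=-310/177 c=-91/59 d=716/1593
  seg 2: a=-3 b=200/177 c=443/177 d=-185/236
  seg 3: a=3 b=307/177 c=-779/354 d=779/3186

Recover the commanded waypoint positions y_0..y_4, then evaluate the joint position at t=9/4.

y_0 = S_0(0) = a_0 = 0
y_1 = S_1(0) = a_1 = 4
y_2 = S_2(0) = a_2 = -3
y_3 = S_3(0) = a_3 = 3
y_4 = S_3(3) = -5
t_q=9/4 is in segment 0 (τ=9/4); S_0(τ)=17061/3776

y_0=0 y_1=4 y_2=-3 y_3=3 y_4=-5
S(9/4) = 17061/3776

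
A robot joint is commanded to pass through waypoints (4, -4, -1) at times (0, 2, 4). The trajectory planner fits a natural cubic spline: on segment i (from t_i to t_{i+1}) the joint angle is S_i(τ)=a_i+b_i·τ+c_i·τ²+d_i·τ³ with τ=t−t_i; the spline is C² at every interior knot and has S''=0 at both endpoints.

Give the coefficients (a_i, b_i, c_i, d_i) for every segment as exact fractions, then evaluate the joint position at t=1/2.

Δ: Δ0=-4, Δ1=3/2
row 1: diag=8, rhs=33; c'=1/4, d'=33/8
back: M1=33/8
M: M0=0, M1=33/8, M2=0
seg 0: a=4, c=M0/2=0, d=(M1−M0)/(6·2)=11/32, b=Δ0−h0·(2M0+M1)/6=-43/8
seg 1: a=-4, c=M1/2=33/16, d=(M2−M1)/(6·2)=-11/32, b=Δ1−h1·(2M1+M2)/6=-5/4
t_q=1/2 → seg 0, τ=1/2; S=4+-43/8·τ+0·τ²+11/32·τ³=347/256

  seg 0: a=4 b=-43/8 c=0 d=11/32
  seg 1: a=-4 b=-5/4 c=33/16 d=-11/32
S(1/2) = 347/256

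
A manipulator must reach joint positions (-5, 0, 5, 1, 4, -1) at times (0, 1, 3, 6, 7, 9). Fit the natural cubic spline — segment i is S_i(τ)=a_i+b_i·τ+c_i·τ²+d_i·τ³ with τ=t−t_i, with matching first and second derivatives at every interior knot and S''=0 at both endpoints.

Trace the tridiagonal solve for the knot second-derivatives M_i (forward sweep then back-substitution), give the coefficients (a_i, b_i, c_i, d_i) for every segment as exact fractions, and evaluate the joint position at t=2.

  seg 0: a=-5 b=9023/1731 c=0 d=-368/1731
  seg 1: a=0 b=7919/1731 c=-368/577 d=-2767/13848
  seg 2: a=5 b=-1295/3462 c=-4239/2308 d=1167/2308
  seg 3: a=1 b=15635/6924 c=1566/577 d=-13655/6924
  seg 4: a=4 b=6127/3462 c=-7391/2308 d=7391/13848
S(2) = 17251/4616

Δ: Δ0=5, Δ1=5/2, Δ2=-4/3, Δ3=3, Δ4=-5/2
row 1: diag=6, rhs=-15; c'=1/3, d'=-5/2
row 2: denom=10−2·1/3=28/3; d'=(-23−2·-5/2)/(28/3)=-27/14
row 3: denom=8−3·9/28=197/28; d'=(26−3·-27/14)/(197/28)=890/197
row 4: denom=6−1·28/197=1154/197; d'=(-33−1·890/197)/(1154/197)=-7391/1154
back: M4=-7391/1154
back: M3=890/197−28/197·-7391/1154=3132/577
back: M2=-27/14−9/28·3132/577=-4239/1154
back: M1=-5/2−1/3·-4239/1154=-736/577
M: M0=0, M1=-736/577, M2=-4239/1154, M3=3132/577, M4=-7391/1154, M5=0
seg 0: a=-5, c=M0/2=0, d=(M1−M0)/(6·1)=-368/1731, b=Δ0−h0·(2M0+M1)/6=9023/1731
seg 1: a=0, c=M1/2=-368/577, d=(M2−M1)/(6·2)=-2767/13848, b=Δ1−h1·(2M1+M2)/6=7919/1731
seg 2: a=5, c=M2/2=-4239/2308, d=(M3−M2)/(6·3)=1167/2308, b=Δ2−h2·(2M2+M3)/6=-1295/3462
seg 3: a=1, c=M3/2=1566/577, d=(M4−M3)/(6·1)=-13655/6924, b=Δ3−h3·(2M3+M4)/6=15635/6924
seg 4: a=4, c=M4/2=-7391/2308, d=(M5−M4)/(6·2)=7391/13848, b=Δ4−h4·(2M4+M5)/6=6127/3462
t_q=2 → seg 1, τ=1; S=0+7919/1731·τ+-368/577·τ²+-2767/13848·τ³=17251/4616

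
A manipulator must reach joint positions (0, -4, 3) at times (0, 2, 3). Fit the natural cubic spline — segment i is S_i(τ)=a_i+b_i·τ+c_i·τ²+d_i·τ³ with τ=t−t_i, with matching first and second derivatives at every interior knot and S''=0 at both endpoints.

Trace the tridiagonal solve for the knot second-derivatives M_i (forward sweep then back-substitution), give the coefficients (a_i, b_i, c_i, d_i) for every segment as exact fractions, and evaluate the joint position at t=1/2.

  seg 0: a=0 b=-5 c=0 d=3/4
  seg 1: a=-4 b=4 c=9/2 d=-3/2
S(1/2) = -77/32

Δ: Δ0=-2, Δ1=7
row 1: diag=6, rhs=54; c'=1/6, d'=9
back: M1=9
M: M0=0, M1=9, M2=0
seg 0: a=0, c=M0/2=0, d=(M1−M0)/(6·2)=3/4, b=Δ0−h0·(2M0+M1)/6=-5
seg 1: a=-4, c=M1/2=9/2, d=(M2−M1)/(6·1)=-3/2, b=Δ1−h1·(2M1+M2)/6=4
t_q=1/2 → seg 0, τ=1/2; S=0+-5·τ+0·τ²+3/4·τ³=-77/32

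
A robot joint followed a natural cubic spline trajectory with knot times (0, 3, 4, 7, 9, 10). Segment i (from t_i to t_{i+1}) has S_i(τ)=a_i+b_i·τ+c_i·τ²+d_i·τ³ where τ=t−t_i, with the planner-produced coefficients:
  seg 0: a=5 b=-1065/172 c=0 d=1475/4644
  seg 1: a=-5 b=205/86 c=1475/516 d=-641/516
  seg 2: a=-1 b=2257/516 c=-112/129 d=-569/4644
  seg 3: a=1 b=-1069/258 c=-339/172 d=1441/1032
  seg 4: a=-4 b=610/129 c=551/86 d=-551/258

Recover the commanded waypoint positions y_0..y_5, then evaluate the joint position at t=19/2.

y_0=5 y_1=-5 y_2=-1 y_3=1 y_4=-4 y_5=5
S(19/2) = -207/688

y_0 = S_0(0) = a_0 = 5
y_1 = S_1(0) = a_1 = -5
y_2 = S_2(0) = a_2 = -1
y_3 = S_3(0) = a_3 = 1
y_4 = S_4(0) = a_4 = -4
y_5 = S_4(1) = 5
t_q=19/2 is in segment 4 (τ=1/2); S_4(τ)=-207/688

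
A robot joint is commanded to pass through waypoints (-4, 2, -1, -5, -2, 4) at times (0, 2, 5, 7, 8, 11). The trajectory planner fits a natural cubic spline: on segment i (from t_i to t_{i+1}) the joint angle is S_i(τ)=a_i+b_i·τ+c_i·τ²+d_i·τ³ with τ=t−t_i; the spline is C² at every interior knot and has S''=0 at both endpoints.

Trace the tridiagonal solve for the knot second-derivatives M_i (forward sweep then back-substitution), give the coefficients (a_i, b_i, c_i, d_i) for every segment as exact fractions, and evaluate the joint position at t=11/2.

  seg 0: a=-4 b=4867/1319 c=0 d=-455/2638
  seg 1: a=2 b=2137/1319 c=-1365/1319 d=71/1319
  seg 2: a=-1 b=-4136/1319 c=-726/1319 d=1475/2638
  seg 3: a=-5 b=1810/1319 c=3699/1319 d=-1552/1319
  seg 4: a=-2 b=4552/1319 c=-957/1319 d=319/3957
S(11/2) = -55621/21104

Δ: Δ0=3, Δ1=-1, Δ2=-2, Δ3=3, Δ4=2
row 1: diag=10, rhs=-24; c'=3/10, d'=-12/5
row 2: denom=10−3·3/10=91/10; d'=(-6−3·-12/5)/(91/10)=12/91
row 3: denom=6−2·20/91=506/91; d'=(30−2·12/91)/(506/91)=123/23
row 4: denom=8−1·91/506=3957/506; d'=(-6−1·123/23)/(3957/506)=-1914/1319
back: M4=-1914/1319
back: M3=123/23−91/506·-1914/1319=7398/1319
back: M2=12/91−20/91·7398/1319=-1452/1319
back: M1=-12/5−3/10·-1452/1319=-2730/1319
M: M0=0, M1=-2730/1319, M2=-1452/1319, M3=7398/1319, M4=-1914/1319, M5=0
seg 0: a=-4, c=M0/2=0, d=(M1−M0)/(6·2)=-455/2638, b=Δ0−h0·(2M0+M1)/6=4867/1319
seg 1: a=2, c=M1/2=-1365/1319, d=(M2−M1)/(6·3)=71/1319, b=Δ1−h1·(2M1+M2)/6=2137/1319
seg 2: a=-1, c=M2/2=-726/1319, d=(M3−M2)/(6·2)=1475/2638, b=Δ2−h2·(2M2+M3)/6=-4136/1319
seg 3: a=-5, c=M3/2=3699/1319, d=(M4−M3)/(6·1)=-1552/1319, b=Δ3−h3·(2M3+M4)/6=1810/1319
seg 4: a=-2, c=M4/2=-957/1319, d=(M5−M4)/(6·3)=319/3957, b=Δ4−h4·(2M4+M5)/6=4552/1319
t_q=11/2 → seg 2, τ=1/2; S=-1+-4136/1319·τ+-726/1319·τ²+1475/2638·τ³=-55621/21104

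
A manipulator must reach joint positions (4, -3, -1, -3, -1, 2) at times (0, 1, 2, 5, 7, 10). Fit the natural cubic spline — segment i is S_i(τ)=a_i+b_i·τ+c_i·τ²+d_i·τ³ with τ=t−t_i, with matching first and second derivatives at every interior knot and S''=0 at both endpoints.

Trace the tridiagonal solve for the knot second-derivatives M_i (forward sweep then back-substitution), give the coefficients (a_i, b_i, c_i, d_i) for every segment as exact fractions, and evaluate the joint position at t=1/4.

  seg 0: a=4 b=-1030/109 c=0 d=267/109
  seg 1: a=-3 b=-229/109 c=801/109 d=-354/109
  seg 2: a=-1 b=311/109 c=-261/109 d=1198/2943
  seg 3: a=-3 b=-57/109 c=415/327 d=-83/327
  seg 4: a=-1 b=493/327 c=-83/327 d=83/2943
S(1/4) = 11691/6976

Δ: Δ0=-7, Δ1=2, Δ2=-2/3, Δ3=1, Δ4=1
row 1: diag=4, rhs=54; c'=1/4, d'=27/2
row 2: denom=8−1·1/4=31/4; d'=(-16−1·27/2)/(31/4)=-118/31
row 3: denom=10−3·12/31=274/31; d'=(10−3·-118/31)/(274/31)=332/137
row 4: denom=10−2·31/137=1308/137; d'=(0−2·332/137)/(1308/137)=-166/327
back: M4=-166/327
back: M3=332/137−31/137·-166/327=830/327
back: M2=-118/31−12/31·830/327=-522/109
back: M1=27/2−1/4·-522/109=1602/109
M: M0=0, M1=1602/109, M2=-522/109, M3=830/327, M4=-166/327, M5=0
seg 0: a=4, c=M0/2=0, d=(M1−M0)/(6·1)=267/109, b=Δ0−h0·(2M0+M1)/6=-1030/109
seg 1: a=-3, c=M1/2=801/109, d=(M2−M1)/(6·1)=-354/109, b=Δ1−h1·(2M1+M2)/6=-229/109
seg 2: a=-1, c=M2/2=-261/109, d=(M3−M2)/(6·3)=1198/2943, b=Δ2−h2·(2M2+M3)/6=311/109
seg 3: a=-3, c=M3/2=415/327, d=(M4−M3)/(6·2)=-83/327, b=Δ3−h3·(2M3+M4)/6=-57/109
seg 4: a=-1, c=M4/2=-83/327, d=(M5−M4)/(6·3)=83/2943, b=Δ4−h4·(2M4+M5)/6=493/327
t_q=1/4 → seg 0, τ=1/4; S=4+-1030/109·τ+0·τ²+267/109·τ³=11691/6976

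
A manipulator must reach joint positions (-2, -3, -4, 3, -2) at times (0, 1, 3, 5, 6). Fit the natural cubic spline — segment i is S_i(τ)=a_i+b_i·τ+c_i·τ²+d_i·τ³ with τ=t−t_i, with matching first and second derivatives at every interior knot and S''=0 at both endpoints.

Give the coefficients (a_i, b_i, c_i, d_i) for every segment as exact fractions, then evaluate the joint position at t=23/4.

  seg 0: a=-2 b=-3/4 c=0 d=-1/4
  seg 1: a=-3 b=-3/2 c=-3/4 d=5/8
  seg 2: a=-4 b=3 c=3 d=-11/8
  seg 3: a=3 b=-3/2 c=-21/4 d=7/4
S(23/4) = -87/256

Δ: Δ0=-1, Δ1=-1/2, Δ2=7/2, Δ3=-5
row 1: diag=6, rhs=3; c'=1/3, d'=1/2
row 2: denom=8−2·1/3=22/3; d'=(24−2·1/2)/(22/3)=69/22
row 3: denom=6−2·3/11=60/11; d'=(-51−2·69/22)/(60/11)=-21/2
back: M3=-21/2
back: M2=69/22−3/11·-21/2=6
back: M1=1/2−1/3·6=-3/2
M: M0=0, M1=-3/2, M2=6, M3=-21/2, M4=0
seg 0: a=-2, c=M0/2=0, d=(M1−M0)/(6·1)=-1/4, b=Δ0−h0·(2M0+M1)/6=-3/4
seg 1: a=-3, c=M1/2=-3/4, d=(M2−M1)/(6·2)=5/8, b=Δ1−h1·(2M1+M2)/6=-3/2
seg 2: a=-4, c=M2/2=3, d=(M3−M2)/(6·2)=-11/8, b=Δ2−h2·(2M2+M3)/6=3
seg 3: a=3, c=M3/2=-21/4, d=(M4−M3)/(6·1)=7/4, b=Δ3−h3·(2M3+M4)/6=-3/2
t_q=23/4 → seg 3, τ=3/4; S=3+-3/2·τ+-21/4·τ²+7/4·τ³=-87/256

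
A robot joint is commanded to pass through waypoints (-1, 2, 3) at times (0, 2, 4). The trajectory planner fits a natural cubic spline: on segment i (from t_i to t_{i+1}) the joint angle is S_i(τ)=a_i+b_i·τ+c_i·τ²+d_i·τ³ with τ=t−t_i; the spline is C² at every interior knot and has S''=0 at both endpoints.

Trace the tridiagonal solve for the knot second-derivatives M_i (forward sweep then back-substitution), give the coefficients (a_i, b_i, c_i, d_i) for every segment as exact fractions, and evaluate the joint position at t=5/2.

Δ: Δ0=3/2, Δ1=1/2
row 1: diag=8, rhs=-6; c'=1/4, d'=-3/4
back: M1=-3/4
M: M0=0, M1=-3/4, M2=0
seg 0: a=-1, c=M0/2=0, d=(M1−M0)/(6·2)=-1/16, b=Δ0−h0·(2M0+M1)/6=7/4
seg 1: a=2, c=M1/2=-3/8, d=(M2−M1)/(6·2)=1/16, b=Δ1−h1·(2M1+M2)/6=1
t_q=5/2 → seg 1, τ=1/2; S=2+1·τ+-3/8·τ²+1/16·τ³=309/128

  seg 0: a=-1 b=7/4 c=0 d=-1/16
  seg 1: a=2 b=1 c=-3/8 d=1/16
S(5/2) = 309/128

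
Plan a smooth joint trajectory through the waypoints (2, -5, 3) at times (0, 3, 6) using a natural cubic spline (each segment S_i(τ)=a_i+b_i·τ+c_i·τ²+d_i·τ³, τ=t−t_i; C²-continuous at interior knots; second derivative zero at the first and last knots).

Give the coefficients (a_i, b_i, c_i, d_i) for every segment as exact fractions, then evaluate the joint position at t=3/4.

  seg 0: a=2 b=-43/12 c=0 d=5/36
  seg 1: a=-5 b=1/6 c=5/4 d=-5/36
S(3/4) = -161/256

Δ: Δ0=-7/3, Δ1=8/3
row 1: diag=12, rhs=30; c'=1/4, d'=5/2
back: M1=5/2
M: M0=0, M1=5/2, M2=0
seg 0: a=2, c=M0/2=0, d=(M1−M0)/(6·3)=5/36, b=Δ0−h0·(2M0+M1)/6=-43/12
seg 1: a=-5, c=M1/2=5/4, d=(M2−M1)/(6·3)=-5/36, b=Δ1−h1·(2M1+M2)/6=1/6
t_q=3/4 → seg 0, τ=3/4; S=2+-43/12·τ+0·τ²+5/36·τ³=-161/256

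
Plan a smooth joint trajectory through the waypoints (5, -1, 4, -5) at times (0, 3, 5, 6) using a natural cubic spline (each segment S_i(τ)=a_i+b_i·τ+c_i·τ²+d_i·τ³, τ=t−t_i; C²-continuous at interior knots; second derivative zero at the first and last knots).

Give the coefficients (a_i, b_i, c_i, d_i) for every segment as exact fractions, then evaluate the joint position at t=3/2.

Δ: Δ0=-2, Δ1=5/2, Δ2=-9
row 1: diag=10, rhs=27; c'=1/5, d'=27/10
row 2: denom=6−2·1/5=28/5; d'=(-69−2·27/10)/(28/5)=-93/7
back: M2=-93/7
back: M1=27/10−1/5·-93/7=75/14
M: M0=0, M1=75/14, M2=-93/7, M3=0
seg 0: a=5, c=M0/2=0, d=(M1−M0)/(6·3)=25/84, b=Δ0−h0·(2M0+M1)/6=-131/28
seg 1: a=-1, c=M1/2=75/28, d=(M2−M1)/(6·2)=-87/56, b=Δ1−h1·(2M1+M2)/6=47/14
seg 2: a=4, c=M2/2=-93/14, d=(M3−M2)/(6·1)=31/14, b=Δ2−h2·(2M2+M3)/6=-32/7
t_q=3/2 → seg 0, τ=3/2; S=5+-131/28·τ+0·τ²+25/84·τ³=-227/224

  seg 0: a=5 b=-131/28 c=0 d=25/84
  seg 1: a=-1 b=47/14 c=75/28 d=-87/56
  seg 2: a=4 b=-32/7 c=-93/14 d=31/14
S(3/2) = -227/224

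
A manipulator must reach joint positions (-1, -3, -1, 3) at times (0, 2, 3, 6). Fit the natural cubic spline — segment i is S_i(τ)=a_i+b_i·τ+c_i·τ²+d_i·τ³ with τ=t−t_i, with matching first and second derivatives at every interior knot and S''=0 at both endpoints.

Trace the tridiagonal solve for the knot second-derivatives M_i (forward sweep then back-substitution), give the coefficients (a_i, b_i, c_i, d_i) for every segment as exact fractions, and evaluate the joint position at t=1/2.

Δ: Δ0=-1, Δ1=2, Δ2=4/3
row 1: diag=6, rhs=18; c'=1/6, d'=3
row 2: denom=8−1·1/6=47/6; d'=(-4−1·3)/(47/6)=-42/47
back: M2=-42/47
back: M1=3−1/6·-42/47=148/47
M: M0=0, M1=148/47, M2=-42/47, M3=0
seg 0: a=-1, c=M0/2=0, d=(M1−M0)/(6·2)=37/141, b=Δ0−h0·(2M0+M1)/6=-289/141
seg 1: a=-3, c=M1/2=74/47, d=(M2−M1)/(6·1)=-95/141, b=Δ1−h1·(2M1+M2)/6=155/141
seg 2: a=-1, c=M2/2=-21/47, d=(M3−M2)/(6·3)=7/141, b=Δ2−h2·(2M2+M3)/6=314/141
t_q=1/2 → seg 0, τ=1/2; S=-1+-289/141·τ+0·τ²+37/141·τ³=-749/376

  seg 0: a=-1 b=-289/141 c=0 d=37/141
  seg 1: a=-3 b=155/141 c=74/47 d=-95/141
  seg 2: a=-1 b=314/141 c=-21/47 d=7/141
S(1/2) = -749/376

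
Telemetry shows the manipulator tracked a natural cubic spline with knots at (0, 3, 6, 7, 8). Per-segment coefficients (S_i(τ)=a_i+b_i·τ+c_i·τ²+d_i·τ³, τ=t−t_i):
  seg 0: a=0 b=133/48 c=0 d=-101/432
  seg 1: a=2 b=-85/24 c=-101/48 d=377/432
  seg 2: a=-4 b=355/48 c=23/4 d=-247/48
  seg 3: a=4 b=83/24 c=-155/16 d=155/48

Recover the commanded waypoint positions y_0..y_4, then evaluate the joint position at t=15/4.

y_0 = S_0(0) = a_0 = 0
y_1 = S_1(0) = a_1 = 2
y_2 = S_2(0) = a_2 = -4
y_3 = S_3(0) = a_3 = 4
y_4 = S_3(1) = 1
t_q=15/4 is in segment 1 (τ=3/4); S_1(τ)=-1507/1024

y_0=0 y_1=2 y_2=-4 y_3=4 y_4=1
S(15/4) = -1507/1024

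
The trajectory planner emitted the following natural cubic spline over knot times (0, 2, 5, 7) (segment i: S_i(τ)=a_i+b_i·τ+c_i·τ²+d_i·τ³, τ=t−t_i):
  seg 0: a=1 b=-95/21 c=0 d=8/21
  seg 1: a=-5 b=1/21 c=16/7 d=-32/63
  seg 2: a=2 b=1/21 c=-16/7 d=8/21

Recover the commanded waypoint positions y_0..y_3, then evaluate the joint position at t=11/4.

y_0 = S_0(0) = a_0 = 1
y_1 = S_1(0) = a_1 = -5
y_2 = S_2(0) = a_2 = 2
y_3 = S_2(2) = -4
t_q=11/4 is in segment 1 (τ=3/4); S_1(τ)=-109/28

y_0=1 y_1=-5 y_2=2 y_3=-4
S(11/4) = -109/28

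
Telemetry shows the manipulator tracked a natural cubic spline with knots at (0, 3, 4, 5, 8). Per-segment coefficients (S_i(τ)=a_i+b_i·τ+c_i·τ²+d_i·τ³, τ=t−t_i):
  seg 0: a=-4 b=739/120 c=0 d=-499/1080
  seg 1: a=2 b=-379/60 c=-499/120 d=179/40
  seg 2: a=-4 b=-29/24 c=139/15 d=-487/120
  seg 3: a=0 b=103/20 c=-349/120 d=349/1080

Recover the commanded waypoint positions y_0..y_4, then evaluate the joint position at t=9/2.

y_0=-4 y_1=2 y_2=-4 y_3=0 y_4=-2
S(9/2) = -2683/960

y_0 = S_0(0) = a_0 = -4
y_1 = S_1(0) = a_1 = 2
y_2 = S_2(0) = a_2 = -4
y_3 = S_3(0) = a_3 = 0
y_4 = S_3(3) = -2
t_q=9/2 is in segment 2 (τ=1/2); S_2(τ)=-2683/960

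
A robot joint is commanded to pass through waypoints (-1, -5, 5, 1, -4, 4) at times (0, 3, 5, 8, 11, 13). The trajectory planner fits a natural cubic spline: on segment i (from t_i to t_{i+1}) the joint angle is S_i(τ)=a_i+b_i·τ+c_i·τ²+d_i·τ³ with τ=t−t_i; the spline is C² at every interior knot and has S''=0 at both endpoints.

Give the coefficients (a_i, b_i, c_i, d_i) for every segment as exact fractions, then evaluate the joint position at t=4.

  seg 0: a=-1 b=-3020/813 c=0 d=1936/7317
  seg 1: a=-5 b=2788/813 c=1936/813 d=-865/1084
  seg 2: a=5 b=2747/813 c=-3913/1626 d=151/542
  seg 3: a=1 b=-5753/1626 c=82/813 d=2551/14634
  seg 4: a=-4 b=1442/813 c=905/542 d=-905/3252
S(4) = 41/3252

Δ: Δ0=-4/3, Δ1=5, Δ2=-4/3, Δ3=-5/3, Δ4=4
row 1: diag=10, rhs=38; c'=1/5, d'=19/5
row 2: denom=10−2·1/5=48/5; d'=(-38−2·19/5)/(48/5)=-19/4
row 3: denom=12−3·5/16=177/16; d'=(-2−3·-19/4)/(177/16)=196/177
row 4: denom=10−3·16/59=542/59; d'=(34−3·196/177)/(542/59)=905/271
back: M4=905/271
back: M3=196/177−16/59·905/271=164/813
back: M2=-19/4−5/16·164/813=-3913/813
back: M1=19/5−1/5·-3913/813=3872/813
M: M0=0, M1=3872/813, M2=-3913/813, M3=164/813, M4=905/271, M5=0
seg 0: a=-1, c=M0/2=0, d=(M1−M0)/(6·3)=1936/7317, b=Δ0−h0·(2M0+M1)/6=-3020/813
seg 1: a=-5, c=M1/2=1936/813, d=(M2−M1)/(6·2)=-865/1084, b=Δ1−h1·(2M1+M2)/6=2788/813
seg 2: a=5, c=M2/2=-3913/1626, d=(M3−M2)/(6·3)=151/542, b=Δ2−h2·(2M2+M3)/6=2747/813
seg 3: a=1, c=M3/2=82/813, d=(M4−M3)/(6·3)=2551/14634, b=Δ3−h3·(2M3+M4)/6=-5753/1626
seg 4: a=-4, c=M4/2=905/542, d=(M5−M4)/(6·2)=-905/3252, b=Δ4−h4·(2M4+M5)/6=1442/813
t_q=4 → seg 1, τ=1; S=-5+2788/813·τ+1936/813·τ²+-865/1084·τ³=41/3252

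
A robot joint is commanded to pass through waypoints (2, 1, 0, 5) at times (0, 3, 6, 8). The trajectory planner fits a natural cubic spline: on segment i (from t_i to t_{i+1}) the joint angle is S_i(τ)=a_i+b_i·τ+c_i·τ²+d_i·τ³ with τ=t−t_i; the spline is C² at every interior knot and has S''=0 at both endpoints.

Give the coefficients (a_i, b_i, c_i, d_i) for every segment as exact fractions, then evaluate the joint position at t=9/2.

  seg 0: a=2 b=-23/222 c=0 d=-17/666
  seg 1: a=1 b=-88/111 c=-17/74 d=85/666
  seg 2: a=0 b=283/222 c=34/37 d=-17/111
S(9/2) = -163/592

Δ: Δ0=-1/3, Δ1=-1/3, Δ2=5/2
row 1: diag=12, rhs=0; c'=1/4, d'=0
row 2: denom=10−3·1/4=37/4; d'=(17−3·0)/(37/4)=68/37
back: M2=68/37
back: M1=0−1/4·68/37=-17/37
M: M0=0, M1=-17/37, M2=68/37, M3=0
seg 0: a=2, c=M0/2=0, d=(M1−M0)/(6·3)=-17/666, b=Δ0−h0·(2M0+M1)/6=-23/222
seg 1: a=1, c=M1/2=-17/74, d=(M2−M1)/(6·3)=85/666, b=Δ1−h1·(2M1+M2)/6=-88/111
seg 2: a=0, c=M2/2=34/37, d=(M3−M2)/(6·2)=-17/111, b=Δ2−h2·(2M2+M3)/6=283/222
t_q=9/2 → seg 1, τ=3/2; S=1+-88/111·τ+-17/74·τ²+85/666·τ³=-163/592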